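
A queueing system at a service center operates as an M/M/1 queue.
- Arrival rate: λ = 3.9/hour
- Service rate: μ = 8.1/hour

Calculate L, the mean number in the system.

ρ = λ/μ = 3.9/8.1 = 0.4815
For M/M/1: L = λ/(μ-λ)
L = 3.9/(8.1-3.9) = 3.9/4.20
L = 0.9286 customers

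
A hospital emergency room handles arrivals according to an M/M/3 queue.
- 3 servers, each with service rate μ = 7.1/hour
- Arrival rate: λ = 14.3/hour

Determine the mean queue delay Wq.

Traffic intensity: ρ = λ/(cμ) = 14.3/(3×7.1) = 0.6714
Since ρ = 0.6714 < 1, system is stable.
Offered load a = λ/μ = cρ = 14.3/7.1 = 2.0141
P₀ = [ Σₙ₌₀^2 aⁿ/n! + a^3/(3!(1-ρ)) ]⁻¹
Σ = a^0/0! + a^1/1! + a^2/2! = 1.0000 + 2.0141 + 2.0283 = 5.0424
a^3/(3!(1-ρ)) = 8.17021/(6 × 0.328638) = 4.1435
P₀ = 1/(5.0424 + 4.1435) = 0.1089
Lq = P₀·a^3·ρ / (3!(1-ρ)²) = 0.10886 × 8.1702 × 0.67136 / (6 × 0.10800) = 0.9215
Wq = Lq/λ = 0.9215/14.3 = 0.06444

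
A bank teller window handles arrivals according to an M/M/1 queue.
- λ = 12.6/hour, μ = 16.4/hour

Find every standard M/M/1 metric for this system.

Step 1: ρ = λ/μ = 12.6/16.4 = 0.7683
Step 2: L = λ/(μ-λ) = 12.6/3.80 = 3.3158
Step 3: Lq = λ²/(μ(μ-λ)) = 158.76/(16.4×3.80) = 2.5475
Step 4: W = 1/(μ-λ) = 1/3.80 = 0.26316
Step 5: Wq = λ/(μ(μ-λ)) = 12.6/(16.4×3.80) = 0.2022
Step 6: P(0) = 1-ρ = 0.2317
Verify: L = λW = 12.6×0.26316 = 3.3158 ✔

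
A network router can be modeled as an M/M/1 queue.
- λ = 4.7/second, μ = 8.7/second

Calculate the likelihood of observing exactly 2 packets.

ρ = λ/μ = 4.7/8.7 = 0.5402
P(n) = (1-ρ)ρⁿ
P(2) = (1-0.5402) × 0.5402^2
P(2) = 0.4598 × 0.2918
P(2) = 0.1342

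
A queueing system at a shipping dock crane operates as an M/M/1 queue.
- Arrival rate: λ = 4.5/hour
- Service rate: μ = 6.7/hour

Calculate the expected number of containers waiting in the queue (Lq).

ρ = λ/μ = 4.5/6.7 = 0.6716
For M/M/1: Lq = λ²/(μ(μ-λ))
Lq = 20.25/(6.7 × 2.20)
Lq = 1.3738 containers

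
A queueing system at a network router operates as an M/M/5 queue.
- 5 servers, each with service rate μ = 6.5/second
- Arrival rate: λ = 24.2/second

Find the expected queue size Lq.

Traffic intensity: ρ = λ/(cμ) = 24.2/(5×6.5) = 0.7446
Since ρ = 0.7446 < 1, system is stable.
Offered load a = λ/μ = cρ = 24.2/6.5 = 3.7231
P₀ = [ Σₙ₌₀^4 aⁿ/n! + a^5/(5!(1-ρ)) ]⁻¹
Σ = a^0/0! + a^1/1! + a^2/2! + a^3/3! + a^4/4! = 1.00000 + 3.72308 + 6.93065 + 8.60112 + 8.00565 = 28.2605
a^5/(5!(1-ρ)) = 715.3359/(120 × 0.2553846) = 23.3418
P₀ = 1/(28.2605 + 23.3418) = 0.01938
Lq = P₀·a^5·ρ / (5!(1-ρ)²) = 0.01938 × 715.3359 × 0.7446 / (120 × 0.06522) = 1.3189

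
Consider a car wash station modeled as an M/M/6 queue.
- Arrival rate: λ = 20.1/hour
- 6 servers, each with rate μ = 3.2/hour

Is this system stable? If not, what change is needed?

Stability requires ρ = λ/(cμ) < 1
ρ = 20.1/(6 × 3.2) = 20.1/19.20 = 1.0469
Since 1.0469 ≥ 1, the system is UNSTABLE.
Need c > λ/μ = 20.1/3.2 = 6.28.
Minimum servers needed: c = 7.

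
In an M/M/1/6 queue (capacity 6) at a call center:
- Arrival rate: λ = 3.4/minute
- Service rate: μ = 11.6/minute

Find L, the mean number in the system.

ρ = λ/μ = 3.4/11.6 = 0.2931
P₀ = (1-ρ)/(1-ρ^(K+1)) = (1-0.2931)/(1-0.2931^7) = 0.7069/0.9998 = 0.7070
P_K = P₀×ρ^K = 0.70703 × 0.2931^6 = 0.70703 × 0.00063401 = 0.0004483
L = ρ[1 - (K+1)ρ^K + Kρ^(K+1)] / [(1-ρ)(1-ρ^(K+1))]
L = 0.2931 × (1 - 7×0.0006340 + 6×0.0001858) / ((1 - 0.2931) × (1 - 0.0001858)) = 0.4133 calls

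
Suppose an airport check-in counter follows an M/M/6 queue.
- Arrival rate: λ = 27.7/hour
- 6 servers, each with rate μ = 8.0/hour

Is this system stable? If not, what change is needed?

Stability requires ρ = λ/(cμ) < 1
ρ = 27.7/(6 × 8.0) = 27.7/48.00 = 0.5771
Since 0.5771 < 1, the system is STABLE.
The servers are busy 57.71% of the time.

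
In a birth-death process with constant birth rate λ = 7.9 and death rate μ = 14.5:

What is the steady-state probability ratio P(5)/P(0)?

For constant rates: P(n)/P(0) = (λ/μ)^n
P(5)/P(0) = (7.9/14.5)^5 = 0.54483^5 = 0.04801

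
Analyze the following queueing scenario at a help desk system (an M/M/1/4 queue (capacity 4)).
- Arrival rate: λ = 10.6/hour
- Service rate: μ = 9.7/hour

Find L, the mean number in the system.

ρ = λ/μ = 10.6/9.7 = 1.0928
P₀ = (1-ρ)/(1-ρ^(K+1)) = (1-1.0928)/(1-1.0928^5) = -0.09280/-0.5585 = 0.1662
P_K = P₀×ρ^K = 0.1662 × 1.0928^4 = 0.1662 × 1.4261 = 0.2370
L = ρ[1 - (K+1)ρ^K + Kρ^(K+1)] / [(1-ρ)(1-ρ^(K+1))]
L = 1.0928 × (1 - 5×1.426142 + 4×1.558488) / ((1 - 1.0928) × (1 - 1.558488)) = 2.1769 tickets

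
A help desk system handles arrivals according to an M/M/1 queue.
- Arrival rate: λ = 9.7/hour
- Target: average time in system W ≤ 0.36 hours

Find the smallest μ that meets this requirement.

For M/M/1: W = 1/(μ-λ)
Need W ≤ 0.36, so 1/(μ-λ) ≤ 0.36
μ - λ ≥ 1/0.36 = 2.7778
μ ≥ 9.7 + 2.7778 = 12.4778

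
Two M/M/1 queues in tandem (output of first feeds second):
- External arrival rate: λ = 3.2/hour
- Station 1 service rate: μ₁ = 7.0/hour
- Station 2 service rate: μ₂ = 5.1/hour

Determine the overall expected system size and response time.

By Jackson's theorem, each station behaves as independent M/M/1.
Station 1: ρ₁ = 3.2/7.0 = 0.4571, L₁ = ρ₁/(1-ρ₁) = λ/(μ₁-λ) = 3.2/3.80 = 0.8421
Station 2: ρ₂ = 3.2/5.1 = 0.6275, L₂ = ρ₂/(1-ρ₂) = λ/(μ₂-λ) = 3.2/1.90 = 1.6842
Total: L = L₁ + L₂ = 0.8421 + 1.6842 = 2.5263
W = L/λ = 2.5263/3.2 = 0.7895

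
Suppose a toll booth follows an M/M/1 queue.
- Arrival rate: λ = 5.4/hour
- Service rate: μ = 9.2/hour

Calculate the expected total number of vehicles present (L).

ρ = λ/μ = 5.4/9.2 = 0.5870
For M/M/1: L = λ/(μ-λ)
L = 5.4/(9.2-5.4) = 5.4/3.80
L = 1.4211 vehicles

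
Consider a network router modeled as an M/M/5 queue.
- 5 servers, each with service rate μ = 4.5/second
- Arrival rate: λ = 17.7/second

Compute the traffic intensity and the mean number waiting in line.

Traffic intensity: ρ = λ/(cμ) = 17.7/(5×4.5) = 0.7867
Since ρ = 0.7867 < 1, system is stable.
Offered load a = λ/μ = cρ = 17.7/4.5 = 3.9333
P₀ = [ Σₙ₌₀^4 aⁿ/n! + a^5/(5!(1-ρ)) ]⁻¹
Σ = a^0/0! + a^1/1! + a^2/2! + a^3/3! + a^4/4! = 1.0000 + 3.9333 + 7.7356 + 10.1422 + 9.9731 = 32.7842
a^5/(5!(1-ρ)) = 941.4641/(120 × 0.2133333) = 36.7759
P₀ = 1/(32.7842 + 36.7759) = 0.01438
Lq = P₀·a^5·ρ / (5!(1-ρ)²) = 0.014376 × 941.4641 × 0.78667 / (120 × 0.045511) = 1.9496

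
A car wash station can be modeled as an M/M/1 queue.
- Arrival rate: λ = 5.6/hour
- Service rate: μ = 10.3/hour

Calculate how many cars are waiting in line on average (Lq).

ρ = λ/μ = 5.6/10.3 = 0.5437
For M/M/1: Lq = λ²/(μ(μ-λ))
Lq = 31.36/(10.3 × 4.70)
Lq = 0.6478 cars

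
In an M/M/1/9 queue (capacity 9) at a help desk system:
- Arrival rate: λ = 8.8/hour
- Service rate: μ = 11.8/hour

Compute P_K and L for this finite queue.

ρ = λ/μ = 8.8/11.8 = 0.74576
P₀ = (1-ρ)/(1-ρ^(K+1)) = (1-0.74576)/(1-0.74576^10) = 0.2542/0.9468 = 0.2685
P_K = P₀×ρ^K = 0.2685 × 0.74576^9 = 0.2685 × 0.07135 = 0.01916
Blocking probability P_9 = 0.01916 (1.92%)
L = ρ[1 - (K+1)ρ^K + Kρ^(K+1)] / [(1-ρ)(1-ρ^(K+1))]
L = 0.74576 × (1 - 10×0.07135 + 9×0.05321) / ((1 - 0.74576) × (1 - 0.05321)) = 2.3713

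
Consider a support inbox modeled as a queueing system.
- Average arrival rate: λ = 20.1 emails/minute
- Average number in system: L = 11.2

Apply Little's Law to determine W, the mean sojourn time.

Little's Law: L = λW, so W = L/λ
W = 11.2/20.1 = 0.5572 minutes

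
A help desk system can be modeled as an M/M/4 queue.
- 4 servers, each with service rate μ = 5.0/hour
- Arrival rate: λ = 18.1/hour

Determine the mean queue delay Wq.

Traffic intensity: ρ = λ/(cμ) = 18.1/(4×5.0) = 0.9050
Since ρ = 0.9050 < 1, system is stable.
Offered load a = λ/μ = cρ = 18.1/5.0 = 3.6200
P₀ = [ Σₙ₌₀^3 aⁿ/n! + a^4/(4!(1-ρ)) ]⁻¹
Σ = a^0/0! + a^1/1! + a^2/2! + a^3/3! = 1.0000 + 3.6200 + 6.5522 + 7.9063 = 19.0785
a^4/(4!(1-ρ)) = 171.7253/(24 × 0.09500) = 75.3181
P₀ = 1/(19.0785 + 75.3181) = 0.01059
Lq = P₀·a^4·ρ / (4!(1-ρ)²) = 0.0105936 × 171.7253 × 0.905000 / (24 × 0.00902500) = 7.6010
Wq = Lq/λ = 7.6010/18.1 = 0.4199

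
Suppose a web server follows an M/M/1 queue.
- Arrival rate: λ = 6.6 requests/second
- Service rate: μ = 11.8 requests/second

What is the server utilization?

Server utilization: ρ = λ/μ
ρ = 6.6/11.8 = 0.5593
The server is busy 55.93% of the time.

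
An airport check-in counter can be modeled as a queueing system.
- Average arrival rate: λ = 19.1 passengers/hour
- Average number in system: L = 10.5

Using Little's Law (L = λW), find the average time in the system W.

Little's Law: L = λW, so W = L/λ
W = 10.5/19.1 = 0.5497 hours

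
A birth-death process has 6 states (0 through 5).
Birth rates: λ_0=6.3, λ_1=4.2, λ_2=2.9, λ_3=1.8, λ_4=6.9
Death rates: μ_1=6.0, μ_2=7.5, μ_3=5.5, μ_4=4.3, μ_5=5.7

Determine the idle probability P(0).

Ratios P(n)/P(0) = (λ₀···λₙ₋₁)/(μ₁···μₙ):
P(1)/P(0) = (6.3)/(6.0) = 1.0500
P(2)/P(0) = (6.3×4.2)/(6.0×7.5) = 0.5880
P(3)/P(0) = (6.3×4.2×2.9)/(6.0×7.5×5.5) = 0.3100
P(4)/P(0) = (6.3×4.2×2.9×1.8)/(6.0×7.5×5.5×4.3) = 0.1298
P(5)/P(0) = (6.3×4.2×2.9×1.8×6.9)/(6.0×7.5×5.5×4.3×5.7) = 0.1571

Normalization: ∑ P(n) = 1
P(0) × (1.0000 + 1.0500 + 0.5880 + 0.3100 + 0.1298 + 0.1571) = 1
P(0) × 3.2349 = 1
P(0) = 1/3.2349 = 0.3091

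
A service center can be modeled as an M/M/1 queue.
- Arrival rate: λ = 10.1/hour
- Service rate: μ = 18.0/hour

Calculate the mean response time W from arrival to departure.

First, compute utilization: ρ = λ/μ = 10.1/18.0 = 0.5611
For M/M/1: W = 1/(μ-λ)
W = 1/(18.0-10.1) = 1/7.90
W = 0.1266 hours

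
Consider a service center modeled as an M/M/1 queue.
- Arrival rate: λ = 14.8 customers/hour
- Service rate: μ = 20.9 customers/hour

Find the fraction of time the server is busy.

Server utilization: ρ = λ/μ
ρ = 14.8/20.9 = 0.7081
The server is busy 70.81% of the time.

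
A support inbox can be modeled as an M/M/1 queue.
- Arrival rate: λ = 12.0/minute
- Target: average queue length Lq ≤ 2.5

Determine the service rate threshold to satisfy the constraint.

For M/M/1: Lq = λ²/(μ(μ-λ))
Need Lq ≤ 2.5, i.e. μ(μ-λ) ≥ λ²/2.5
μ² - 12.0μ - 144.00/2.5 ≥ 0  →  μ² - 12.0μ - 57.6000 ≥ 0
Quadratic formula (positive root): μ = [λ + √(λ² + 4×57.6000)]/2
Discriminant: 144.00 + 4×57.6000 = 374.4000, √374.4000 = 19.3494
μ ≥ (12.0 + 19.3494)/2 = 15.6747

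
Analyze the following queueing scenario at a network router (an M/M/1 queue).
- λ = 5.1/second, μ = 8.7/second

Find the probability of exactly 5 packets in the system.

ρ = λ/μ = 5.1/8.7 = 0.5862
P(n) = (1-ρ)ρⁿ
P(5) = (1-0.5862) × 0.5862^5
P(5) = 0.4138 × 0.06922
P(5) = 0.02864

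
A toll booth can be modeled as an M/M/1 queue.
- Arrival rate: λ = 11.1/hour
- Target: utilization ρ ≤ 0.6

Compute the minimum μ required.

ρ = λ/μ, so μ = λ/ρ
μ ≥ 11.1/0.6 = 18.5000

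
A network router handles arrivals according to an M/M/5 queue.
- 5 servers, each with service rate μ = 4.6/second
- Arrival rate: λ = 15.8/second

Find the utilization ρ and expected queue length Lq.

Traffic intensity: ρ = λ/(cμ) = 15.8/(5×4.6) = 0.6870
Since ρ = 0.6870 < 1, system is stable.
Offered load a = λ/μ = cρ = 15.8/4.6 = 3.4348
P₀ = [ Σₙ₌₀^4 aⁿ/n! + a^5/(5!(1-ρ)) ]⁻¹
Σ = a^0/0! + a^1/1! + a^2/2! + a^3/3! + a^4/4! = 1.0000 + 3.4348 + 5.8989 + 6.7538 + 5.7994 = 22.8869
a^5/(5!(1-ρ)) = 478.0753/(120 × 0.3130435) = 12.7265
P₀ = 1/(22.8869 + 12.7265) = 0.02808
Lq = P₀·a^5·ρ / (5!(1-ρ)²) = 0.02808 × 478.0753 × 0.6870 / (120 × 0.09800) = 0.7842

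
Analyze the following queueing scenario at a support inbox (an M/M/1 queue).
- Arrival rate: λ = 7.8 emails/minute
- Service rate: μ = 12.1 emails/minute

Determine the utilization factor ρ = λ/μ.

Server utilization: ρ = λ/μ
ρ = 7.8/12.1 = 0.6446
The server is busy 64.46% of the time.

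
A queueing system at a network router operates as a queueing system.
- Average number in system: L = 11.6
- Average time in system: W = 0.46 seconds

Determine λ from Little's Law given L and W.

Little's Law: L = λW, so λ = L/W
λ = 11.6/0.46 = 25.2174 packets/second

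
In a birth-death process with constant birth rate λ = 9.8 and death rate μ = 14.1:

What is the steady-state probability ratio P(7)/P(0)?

For constant rates: P(n)/P(0) = (λ/μ)^n
P(7)/P(0) = (9.8/14.1)^7 = 0.695035^7 = 0.07835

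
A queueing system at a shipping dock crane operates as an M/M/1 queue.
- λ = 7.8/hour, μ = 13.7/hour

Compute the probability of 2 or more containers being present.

ρ = λ/μ = 7.8/13.7 = 0.569343
P(N ≥ n) = ρⁿ
P(N ≥ 2) = 0.569343^2
P(N ≥ 2) = 0.3242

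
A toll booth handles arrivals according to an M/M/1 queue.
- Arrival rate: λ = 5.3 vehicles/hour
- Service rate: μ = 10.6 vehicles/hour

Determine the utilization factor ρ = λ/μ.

Server utilization: ρ = λ/μ
ρ = 5.3/10.6 = 0.5000
The server is busy 50.00% of the time.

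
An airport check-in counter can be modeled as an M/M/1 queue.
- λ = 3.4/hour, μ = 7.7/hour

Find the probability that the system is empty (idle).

ρ = λ/μ = 3.4/7.7 = 0.4416
P(0) = 1 - ρ = 1 - 0.4416 = 0.5584
The server is idle 55.84% of the time.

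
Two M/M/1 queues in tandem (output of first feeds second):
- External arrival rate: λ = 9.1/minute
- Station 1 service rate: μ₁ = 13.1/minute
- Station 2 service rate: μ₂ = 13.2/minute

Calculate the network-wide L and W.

By Jackson's theorem, each station behaves as independent M/M/1.
Station 1: ρ₁ = 9.1/13.1 = 0.6947, L₁ = ρ₁/(1-ρ₁) = λ/(μ₁-λ) = 9.1/4.00 = 2.2750
Station 2: ρ₂ = 9.1/13.2 = 0.6894, L₂ = ρ₂/(1-ρ₂) = λ/(μ₂-λ) = 9.1/4.10 = 2.2195
Total: L = L₁ + L₂ = 2.2750 + 2.2195 = 4.4945
W = L/λ = 4.4945/9.1 = 0.4939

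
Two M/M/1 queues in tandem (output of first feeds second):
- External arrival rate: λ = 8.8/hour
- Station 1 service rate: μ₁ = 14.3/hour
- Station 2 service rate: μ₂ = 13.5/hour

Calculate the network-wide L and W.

By Jackson's theorem, each station behaves as independent M/M/1.
Station 1: ρ₁ = 8.8/14.3 = 0.6154, L₁ = ρ₁/(1-ρ₁) = λ/(μ₁-λ) = 8.8/5.50 = 1.6000
Station 2: ρ₂ = 8.8/13.5 = 0.6519, L₂ = ρ₂/(1-ρ₂) = λ/(μ₂-λ) = 8.8/4.70 = 1.8723
Total: L = L₁ + L₂ = 1.6000 + 1.8723 = 3.4723
W = L/λ = 3.4723/8.8 = 0.3946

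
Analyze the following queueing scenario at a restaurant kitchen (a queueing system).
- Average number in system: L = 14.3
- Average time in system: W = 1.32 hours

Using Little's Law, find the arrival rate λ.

Little's Law: L = λW, so λ = L/W
λ = 14.3/1.32 = 10.8333 orders/hour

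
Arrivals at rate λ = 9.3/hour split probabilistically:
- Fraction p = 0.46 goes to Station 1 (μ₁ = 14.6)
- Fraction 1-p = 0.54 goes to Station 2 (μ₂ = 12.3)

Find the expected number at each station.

Effective rates: λ₁ = 9.3×0.46 = 4.278, λ₂ = 9.3×0.54 = 5.022
Station 1: ρ₁ = 4.278/14.6 = 0.293014, L₁ = ρ₁/(1-ρ₁) = 0.293014/(1-0.293014) = 0.4145
Station 2: ρ₂ = 5.022/12.3 = 0.4083, L₂ = ρ₂/(1-ρ₂) = 0.4083/(1-0.4083) = 0.6900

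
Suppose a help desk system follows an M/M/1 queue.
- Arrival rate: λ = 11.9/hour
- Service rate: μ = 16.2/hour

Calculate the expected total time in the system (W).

First, compute utilization: ρ = λ/μ = 11.9/16.2 = 0.7346
For M/M/1: W = 1/(μ-λ)
W = 1/(16.2-11.9) = 1/4.30
W = 0.2326 hours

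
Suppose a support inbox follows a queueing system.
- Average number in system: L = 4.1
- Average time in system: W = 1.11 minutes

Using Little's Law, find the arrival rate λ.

Little's Law: L = λW, so λ = L/W
λ = 4.1/1.11 = 3.6937 emails/minute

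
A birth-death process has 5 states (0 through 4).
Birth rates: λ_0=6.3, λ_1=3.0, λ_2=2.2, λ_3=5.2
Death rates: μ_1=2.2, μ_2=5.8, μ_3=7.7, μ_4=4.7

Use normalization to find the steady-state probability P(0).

Ratios P(n)/P(0) = (λ₀···λₙ₋₁)/(μ₁···μₙ):
P(1)/P(0) = (6.3)/(2.2) = 2.8636
P(2)/P(0) = (6.3×3.0)/(2.2×5.8) = 1.4812
P(3)/P(0) = (6.3×3.0×2.2)/(2.2×5.8×7.7) = 0.4232
P(4)/P(0) = (6.3×3.0×2.2×5.2)/(2.2×5.8×7.7×4.7) = 0.4682

Normalization: ∑ P(n) = 1
P(0) × (1.0000 + 2.8636 + 1.4812 + 0.4232 + 0.4682) = 1
P(0) × 6.2362 = 1
P(0) = 1/6.2362 = 0.1604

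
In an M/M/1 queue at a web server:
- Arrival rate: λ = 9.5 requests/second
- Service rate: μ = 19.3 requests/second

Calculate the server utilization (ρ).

Server utilization: ρ = λ/μ
ρ = 9.5/19.3 = 0.4922
The server is busy 49.22% of the time.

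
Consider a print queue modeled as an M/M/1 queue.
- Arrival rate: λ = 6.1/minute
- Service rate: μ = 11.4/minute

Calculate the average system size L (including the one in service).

ρ = λ/μ = 6.1/11.4 = 0.5351
For M/M/1: L = λ/(μ-λ)
L = 6.1/(11.4-6.1) = 6.1/5.30
L = 1.1509 jobs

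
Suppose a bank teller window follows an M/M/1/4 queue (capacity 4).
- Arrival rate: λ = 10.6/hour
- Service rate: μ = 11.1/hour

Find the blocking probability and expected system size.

ρ = λ/μ = 10.6/11.1 = 0.95495
P₀ = (1-ρ)/(1-ρ^(K+1)) = (1-0.95495)/(1-0.95495^5) = 0.045050/0.20585 = 0.2188
P_K = P₀×ρ^K = 0.2188 × 0.95495^4 = 0.2188 × 0.8316 = 0.1820
Blocking probability P_4 = 0.1820 (18.20%)
L = ρ[1 - (K+1)ρ^K + Kρ^(K+1)] / [(1-ρ)(1-ρ^(K+1))]
L = 0.95495 × (1 - 5×0.8316154 + 4×0.7941511) / ((1 - 0.95495) × (1 - 0.7941511)) = 1.9079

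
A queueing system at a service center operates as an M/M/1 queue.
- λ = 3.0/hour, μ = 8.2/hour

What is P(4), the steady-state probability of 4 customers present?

ρ = λ/μ = 3.0/8.2 = 0.36585
P(n) = (1-ρ)ρⁿ
P(4) = (1-0.36585) × 0.36585^4
P(4) = 0.6341 × 0.01791
P(4) = 0.01136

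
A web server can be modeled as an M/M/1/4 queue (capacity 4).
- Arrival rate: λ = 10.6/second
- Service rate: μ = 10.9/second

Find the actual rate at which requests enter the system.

ρ = λ/μ = 10.6/10.9 = 0.9725
P₀ = (1-ρ)/(1-ρ^(K+1)) = (1-0.9725)/(1-0.9725^5) = 0.027500/0.13014 = 0.2113
P_K = P₀×ρ^K = 0.2113 × 0.9725^4 = 0.2113 × 0.8945 = 0.1890
λ_eff = λ(1-P_K) = 10.6 × (1 - 0.188995) = 10.6 × 0.811005 = 8.5967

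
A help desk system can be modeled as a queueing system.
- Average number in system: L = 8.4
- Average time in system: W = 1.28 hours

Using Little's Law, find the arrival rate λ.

Little's Law: L = λW, so λ = L/W
λ = 8.4/1.28 = 6.5625 tickets/hour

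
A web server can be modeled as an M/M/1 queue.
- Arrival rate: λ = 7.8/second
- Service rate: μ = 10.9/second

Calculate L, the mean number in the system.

ρ = λ/μ = 7.8/10.9 = 0.7156
For M/M/1: L = λ/(μ-λ)
L = 7.8/(10.9-7.8) = 7.8/3.10
L = 2.5161 requests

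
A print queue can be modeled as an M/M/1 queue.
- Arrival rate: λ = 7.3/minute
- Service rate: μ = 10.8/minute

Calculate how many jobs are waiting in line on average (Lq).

ρ = λ/μ = 7.3/10.8 = 0.6759
For M/M/1: Lq = λ²/(μ(μ-λ))
Lq = 53.29/(10.8 × 3.50)
Lq = 1.4098 jobs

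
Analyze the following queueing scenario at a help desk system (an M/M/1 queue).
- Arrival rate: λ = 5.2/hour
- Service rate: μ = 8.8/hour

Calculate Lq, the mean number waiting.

ρ = λ/μ = 5.2/8.8 = 0.5909
For M/M/1: Lq = λ²/(μ(μ-λ))
Lq = 27.04/(8.8 × 3.60)
Lq = 0.8535 tickets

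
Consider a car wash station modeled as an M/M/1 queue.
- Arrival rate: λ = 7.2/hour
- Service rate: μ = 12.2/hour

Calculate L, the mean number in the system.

ρ = λ/μ = 7.2/12.2 = 0.5902
For M/M/1: L = λ/(μ-λ)
L = 7.2/(12.2-7.2) = 7.2/5.00
L = 1.4400 cars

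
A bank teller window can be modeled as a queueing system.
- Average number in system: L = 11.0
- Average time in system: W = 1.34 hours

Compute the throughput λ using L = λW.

Little's Law: L = λW, so λ = L/W
λ = 11.0/1.34 = 8.2090 transactions/hour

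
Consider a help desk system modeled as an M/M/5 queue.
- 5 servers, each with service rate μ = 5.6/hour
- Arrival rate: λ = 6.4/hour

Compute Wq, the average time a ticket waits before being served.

Traffic intensity: ρ = λ/(cμ) = 6.4/(5×5.6) = 0.2286
Since ρ = 0.2286 < 1, system is stable.
Offered load a = λ/μ = cρ = 6.4/5.6 = 1.1429
P₀ = [ Σₙ₌₀^4 aⁿ/n! + a^5/(5!(1-ρ)) ]⁻¹
Σ = a^0/0! + a^1/1! + a^2/2! + a^3/3! + a^4/4! = 1.0000 + 1.1429 + 0.65306 + 0.24879 + 0.071081 = 3.1158
a^5/(5!(1-ρ)) = 1.9497/(120 × 0.7714) = 0.02106
P₀ = 1/(3.1158 + 0.02106) = 0.3188
Lq = P₀·a^5·ρ / (5!(1-ρ)²) = 0.31879 × 1.9497 × 0.22857 / (120 × 0.59510) = 0.001989
Wq = Lq/λ = 0.001989/6.4 = 0.0003108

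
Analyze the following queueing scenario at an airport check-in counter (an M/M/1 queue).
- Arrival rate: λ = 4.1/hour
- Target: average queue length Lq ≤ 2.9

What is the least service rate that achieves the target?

For M/M/1: Lq = λ²/(μ(μ-λ))
Need Lq ≤ 2.9, i.e. μ(μ-λ) ≥ λ²/2.9
μ² - 4.1μ - 16.81/2.9 ≥ 0  →  μ² - 4.1μ - 5.79655 ≥ 0
Quadratic formula (positive root): μ = [λ + √(λ² + 4×5.79655)]/2
Discriminant: 16.81 + 4×5.79655 = 39.9962, √39.9962 = 6.3243
μ ≥ (4.1 + 6.3243)/2 = 5.2121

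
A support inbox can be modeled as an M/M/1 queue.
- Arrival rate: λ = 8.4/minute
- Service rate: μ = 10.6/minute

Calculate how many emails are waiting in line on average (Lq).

ρ = λ/μ = 8.4/10.6 = 0.7925
For M/M/1: Lq = λ²/(μ(μ-λ))
Lq = 70.56/(10.6 × 2.20)
Lq = 3.0257 emails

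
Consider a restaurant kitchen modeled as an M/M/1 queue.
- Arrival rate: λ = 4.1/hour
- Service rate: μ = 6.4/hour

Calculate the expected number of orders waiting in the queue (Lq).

ρ = λ/μ = 4.1/6.4 = 0.6406
For M/M/1: Lq = λ²/(μ(μ-λ))
Lq = 16.81/(6.4 × 2.30)
Lq = 1.1420 orders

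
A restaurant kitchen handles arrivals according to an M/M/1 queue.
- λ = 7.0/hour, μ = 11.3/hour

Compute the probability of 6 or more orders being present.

ρ = λ/μ = 7.0/11.3 = 0.61947
P(N ≥ n) = ρⁿ
P(N ≥ 6) = 0.61947^6
P(N ≥ 6) = 0.05651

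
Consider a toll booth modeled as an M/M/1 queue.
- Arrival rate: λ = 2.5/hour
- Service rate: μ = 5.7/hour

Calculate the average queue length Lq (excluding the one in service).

ρ = λ/μ = 2.5/5.7 = 0.4386
For M/M/1: Lq = λ²/(μ(μ-λ))
Lq = 6.25/(5.7 × 3.20)
Lq = 0.3427 vehicles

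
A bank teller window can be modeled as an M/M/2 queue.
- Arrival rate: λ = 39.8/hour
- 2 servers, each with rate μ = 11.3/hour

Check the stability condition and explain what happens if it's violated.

Stability requires ρ = λ/(cμ) < 1
ρ = 39.8/(2 × 11.3) = 39.8/22.60 = 1.7611
Since 1.7611 ≥ 1, the system is UNSTABLE.
Need c > λ/μ = 39.8/11.3 = 3.52.
Minimum servers needed: c = 4.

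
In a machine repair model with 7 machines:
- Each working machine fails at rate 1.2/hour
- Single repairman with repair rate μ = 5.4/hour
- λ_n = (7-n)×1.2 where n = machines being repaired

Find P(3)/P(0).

P(3)/P(0) = ∏_{i=0}^{3-1} λ_i/μ_{i+1}
= (7-0)×1.2/5.4 × (7-1)×1.2/5.4 × (7-2)×1.2/5.4
= 2.3045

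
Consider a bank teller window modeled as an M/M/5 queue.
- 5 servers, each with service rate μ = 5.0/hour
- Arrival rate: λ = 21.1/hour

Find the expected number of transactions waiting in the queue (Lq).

Traffic intensity: ρ = λ/(cμ) = 21.1/(5×5.0) = 0.8440
Since ρ = 0.8440 < 1, system is stable.
Offered load a = λ/μ = cρ = 21.1/5.0 = 4.2200
P₀ = [ Σₙ₌₀^4 aⁿ/n! + a^5/(5!(1-ρ)) ]⁻¹
Σ = a^0/0! + a^1/1! + a^2/2! + a^3/3! + a^4/4! = 1.000000 + 4.220000 + 8.904200 + 12.52524 + 13.21413 = 39.8636
a^5/(5!(1-ρ)) = 1338.3270/(120 × 0.1560) = 71.4918
P₀ = 1/(39.8636 + 71.4918) = 0.008980
Lq = P₀·a^5·ρ / (5!(1-ρ)²) = 0.0089803 × 1338.3270 × 0.84400 / (120 × 0.024336) = 3.4735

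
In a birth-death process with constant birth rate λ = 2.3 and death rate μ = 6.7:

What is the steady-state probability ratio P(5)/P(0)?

For constant rates: P(n)/P(0) = (λ/μ)^n
P(5)/P(0) = (2.3/6.7)^5 = 0.34328^5 = 0.004767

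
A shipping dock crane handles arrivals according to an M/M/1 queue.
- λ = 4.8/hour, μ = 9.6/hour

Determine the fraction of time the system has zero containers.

ρ = λ/μ = 4.8/9.6 = 0.5000
P(0) = 1 - ρ = 1 - 0.5000 = 0.5000
The server is idle 50.00% of the time.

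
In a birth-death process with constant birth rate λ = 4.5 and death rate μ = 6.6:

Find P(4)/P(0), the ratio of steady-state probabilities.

For constant rates: P(n)/P(0) = (λ/μ)^n
P(4)/P(0) = (4.5/6.6)^4 = 0.6818^4 = 0.2161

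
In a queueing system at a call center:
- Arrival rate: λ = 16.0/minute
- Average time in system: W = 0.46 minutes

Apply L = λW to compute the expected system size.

Little's Law: L = λW
L = 16.0 × 0.46 = 7.3600 calls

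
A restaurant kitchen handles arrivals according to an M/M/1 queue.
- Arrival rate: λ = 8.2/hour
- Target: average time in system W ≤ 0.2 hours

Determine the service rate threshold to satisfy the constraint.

For M/M/1: W = 1/(μ-λ)
Need W ≤ 0.2, so 1/(μ-λ) ≤ 0.2
μ - λ ≥ 1/0.2 = 5.0000
μ ≥ 8.2 + 5.0000 = 13.2000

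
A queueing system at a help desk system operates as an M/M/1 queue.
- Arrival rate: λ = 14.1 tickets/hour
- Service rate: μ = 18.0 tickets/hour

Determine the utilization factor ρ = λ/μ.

Server utilization: ρ = λ/μ
ρ = 14.1/18.0 = 0.7833
The server is busy 78.33% of the time.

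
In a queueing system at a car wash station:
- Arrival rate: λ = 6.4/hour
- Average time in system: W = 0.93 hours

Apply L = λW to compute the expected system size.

Little's Law: L = λW
L = 6.4 × 0.93 = 5.9520 cars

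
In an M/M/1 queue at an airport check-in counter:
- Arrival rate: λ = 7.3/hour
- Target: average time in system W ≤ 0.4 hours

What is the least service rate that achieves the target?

For M/M/1: W = 1/(μ-λ)
Need W ≤ 0.4, so 1/(μ-λ) ≤ 0.4
μ - λ ≥ 1/0.4 = 2.5000
μ ≥ 7.3 + 2.5000 = 9.8000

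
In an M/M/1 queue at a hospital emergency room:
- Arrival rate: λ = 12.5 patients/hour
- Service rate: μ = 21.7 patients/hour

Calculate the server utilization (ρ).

Server utilization: ρ = λ/μ
ρ = 12.5/21.7 = 0.5760
The server is busy 57.60% of the time.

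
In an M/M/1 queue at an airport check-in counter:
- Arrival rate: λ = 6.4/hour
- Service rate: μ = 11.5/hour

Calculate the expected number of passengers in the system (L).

ρ = λ/μ = 6.4/11.5 = 0.5565
For M/M/1: L = λ/(μ-λ)
L = 6.4/(11.5-6.4) = 6.4/5.10
L = 1.2549 passengers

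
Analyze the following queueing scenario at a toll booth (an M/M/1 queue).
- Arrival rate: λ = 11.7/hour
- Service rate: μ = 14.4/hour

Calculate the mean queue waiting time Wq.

First, compute utilization: ρ = λ/μ = 11.7/14.4 = 0.8125
For M/M/1: Wq = λ/(μ(μ-λ))
Wq = 11.7/(14.4 × (14.4-11.7))
Wq = 11.7/(14.4 × 2.70)
Wq = 0.3009 hours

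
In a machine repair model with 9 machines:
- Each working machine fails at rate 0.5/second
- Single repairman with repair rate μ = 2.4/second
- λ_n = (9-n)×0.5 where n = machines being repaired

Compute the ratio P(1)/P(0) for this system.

P(1)/P(0) = ∏_{i=0}^{1-1} λ_i/μ_{i+1}
= (9-0)×0.5/2.4
= 1.8750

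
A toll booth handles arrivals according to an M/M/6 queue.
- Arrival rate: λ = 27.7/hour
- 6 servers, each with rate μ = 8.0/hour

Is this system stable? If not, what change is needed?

Stability requires ρ = λ/(cμ) < 1
ρ = 27.7/(6 × 8.0) = 27.7/48.00 = 0.5771
Since 0.5771 < 1, the system is STABLE.
The servers are busy 57.71% of the time.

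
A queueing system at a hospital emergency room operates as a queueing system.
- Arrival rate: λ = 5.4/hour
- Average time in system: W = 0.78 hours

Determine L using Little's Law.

Little's Law: L = λW
L = 5.4 × 0.78 = 4.2120 patients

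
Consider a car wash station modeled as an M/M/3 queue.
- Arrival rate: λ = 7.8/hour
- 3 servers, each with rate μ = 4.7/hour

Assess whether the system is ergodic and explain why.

Stability requires ρ = λ/(cμ) < 1
ρ = 7.8/(3 × 4.7) = 7.8/14.10 = 0.5532
Since 0.5532 < 1, the system is STABLE.
The servers are busy 55.32% of the time.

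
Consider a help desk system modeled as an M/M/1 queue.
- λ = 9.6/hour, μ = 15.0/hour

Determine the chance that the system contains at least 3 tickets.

ρ = λ/μ = 9.6/15.0 = 0.6400
P(N ≥ n) = ρⁿ
P(N ≥ 3) = 0.6400^3
P(N ≥ 3) = 0.2621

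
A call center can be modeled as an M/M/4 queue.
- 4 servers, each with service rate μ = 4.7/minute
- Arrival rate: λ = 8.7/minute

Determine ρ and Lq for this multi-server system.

Traffic intensity: ρ = λ/(cμ) = 8.7/(4×4.7) = 0.4628
Since ρ = 0.4628 < 1, system is stable.
Offered load a = λ/μ = cρ = 8.7/4.7 = 1.8511
P₀ = [ Σₙ₌₀^3 aⁿ/n! + a^4/(4!(1-ρ)) ]⁻¹
Σ = a^0/0! + a^1/1! + a^2/2! + a^3/3! = 1.0000 + 1.8511 + 1.7132 + 1.0571 = 5.6214
a^4/(4!(1-ρ)) = 11.7405/(24 × 0.5372) = 0.9106
P₀ = 1/(5.6214 + 0.9106) = 0.1531
Lq = P₀·a^4·ρ / (4!(1-ρ)²) = 0.1531 × 11.7405 × 0.4628 / (24 × 0.2886) = 0.1201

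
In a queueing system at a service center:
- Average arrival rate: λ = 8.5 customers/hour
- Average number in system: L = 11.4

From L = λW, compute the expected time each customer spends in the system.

Little's Law: L = λW, so W = L/λ
W = 11.4/8.5 = 1.3412 hours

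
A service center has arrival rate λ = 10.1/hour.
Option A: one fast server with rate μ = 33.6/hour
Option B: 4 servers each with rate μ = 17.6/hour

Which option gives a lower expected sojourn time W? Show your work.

Option A: single server μ = 33.6 (M/M/1)
  ρ_A = 10.1/33.6 = 0.3006
  W_A = 1/(μ-λ) = 1/(33.6-10.1) = 1/23.50 = 0.04255

Option B: 4 servers μ = 17.6 (M/M/4)
  ρ_B = λ/(cμ) = 10.1/(4×17.6) = 0.1435
  Offered load a = λ/μ = cρ = 10.1/17.6 = 0.5739
  P₀ = [ Σₙ₌₀^3 aⁿ/n! + a^4/(4!(1-ρ)) ]⁻¹
  Σ = a^0/0! + a^1/1! + a^2/2! + a^3/3! = 1.0000 + 0.57386 + 0.16466 + 0.031497 = 1.7700
  a^4/(4!(1-ρ)) = 0.10845/(24 × 0.85653) = 0.005276
  P₀ = 1/(1.7700 + 0.005276) = 0.5633
  Lq = P₀·a^4·ρ / (4!(1-ρ)²) = 0.56329 × 0.10845 × 0.14347 / (24 × 0.73365) = 0.0004978
  Wq_B = Lq/λ = 0.00049775/10.1 = 0.00004928
  W_B = Wq_B + 1/μ = 0.00004928 + 0.05682 = 0.05687

Since W_A = 0.04255 < W_B = 0.05687, Option A (single fast server) has the shorter time in system.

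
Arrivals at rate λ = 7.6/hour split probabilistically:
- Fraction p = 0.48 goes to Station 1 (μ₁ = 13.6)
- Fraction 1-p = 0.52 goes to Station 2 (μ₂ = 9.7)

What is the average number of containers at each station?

Effective rates: λ₁ = 7.6×0.48 = 3.648, λ₂ = 7.6×0.52 = 3.952
Station 1: ρ₁ = 3.648/13.6 = 0.26824, L₁ = ρ₁/(1-ρ₁) = 0.26824/(1-0.26824) = 0.3666
Station 2: ρ₂ = 3.952/9.7 = 0.4074, L₂ = ρ₂/(1-ρ₂) = 0.4074/(1-0.4074) = 0.6875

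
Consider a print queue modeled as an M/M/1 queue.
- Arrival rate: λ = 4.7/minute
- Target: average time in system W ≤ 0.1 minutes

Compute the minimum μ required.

For M/M/1: W = 1/(μ-λ)
Need W ≤ 0.1, so 1/(μ-λ) ≤ 0.1
μ - λ ≥ 1/0.1 = 10.0000
μ ≥ 4.7 + 10.0000 = 14.7000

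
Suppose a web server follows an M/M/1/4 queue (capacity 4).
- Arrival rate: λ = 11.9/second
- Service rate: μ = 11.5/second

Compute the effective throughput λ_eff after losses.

ρ = λ/μ = 11.9/11.5 = 1.03478
P₀ = (1-ρ)/(1-ρ^(K+1)) = (1-1.03478)/(1-1.03478^5) = -0.03478/-0.1864 = 0.1866
P_K = P₀×ρ^K = 0.1866 × 1.03478^4 = 0.1866 × 1.1465 = 0.2139
λ_eff = λ(1-P_K) = 11.9 × (1 - 0.213905) = 11.9 × 0.78609 = 9.3545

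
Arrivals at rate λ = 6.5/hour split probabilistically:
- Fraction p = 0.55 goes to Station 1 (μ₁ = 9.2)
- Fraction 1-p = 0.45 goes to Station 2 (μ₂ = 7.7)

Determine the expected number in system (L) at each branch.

Effective rates: λ₁ = 6.5×0.55 = 3.575, λ₂ = 6.5×0.45 = 2.925
Station 1: ρ₁ = 3.575/9.2 = 0.3886, L₁ = ρ₁/(1-ρ₁) = 0.3886/(1-0.3886) = 0.6356
Station 2: ρ₂ = 2.925/7.7 = 0.3799, L₂ = ρ₂/(1-ρ₂) = 0.3799/(1-0.3799) = 0.6126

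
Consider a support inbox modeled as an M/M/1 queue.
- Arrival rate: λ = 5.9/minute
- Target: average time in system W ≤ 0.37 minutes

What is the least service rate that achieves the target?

For M/M/1: W = 1/(μ-λ)
Need W ≤ 0.37, so 1/(μ-λ) ≤ 0.37
μ - λ ≥ 1/0.37 = 2.7027
μ ≥ 5.9 + 2.7027 = 8.6027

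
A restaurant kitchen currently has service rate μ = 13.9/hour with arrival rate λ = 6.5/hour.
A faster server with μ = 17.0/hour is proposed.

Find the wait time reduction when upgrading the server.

System 1: ρ₁ = 6.5/13.9 = 0.4676, W₁ = 1/(13.9-6.5) = 0.135135
System 2: ρ₂ = 6.5/17.0 = 0.3824, W₂ = 1/(17.0-6.5) = 0.0952381
Improvement: (W₁-W₂)/W₁ = (0.135135-0.0952381)/0.135135 = 29.52%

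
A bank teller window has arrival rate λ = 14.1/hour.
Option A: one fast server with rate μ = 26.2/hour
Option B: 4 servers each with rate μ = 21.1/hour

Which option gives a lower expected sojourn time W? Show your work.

Option A: single server μ = 26.2 (M/M/1)
  ρ_A = 14.1/26.2 = 0.5382
  W_A = 1/(μ-λ) = 1/(26.2-14.1) = 1/12.10 = 0.08264

Option B: 4 servers μ = 21.1 (M/M/4)
  ρ_B = λ/(cμ) = 14.1/(4×21.1) = 0.1671
  Offered load a = λ/μ = cρ = 14.1/21.1 = 0.6682
  P₀ = [ Σₙ₌₀^3 aⁿ/n! + a^4/(4!(1-ρ)) ]⁻¹
  Σ = a^0/0! + a^1/1! + a^2/2! + a^3/3! = 1.0000 + 0.66825 + 0.22328 + 0.049735 = 1.9413
  a^4/(4!(1-ρ)) = 0.1994/(24 × 0.8329) = 0.009975
  P₀ = 1/(1.9413 + 0.009975) = 0.5125
  Lq = P₀·a^4·ρ / (4!(1-ρ)²) = 0.51250 × 0.19941 × 0.16706 / (24 × 0.69379) = 0.001025
  Wq_B = Lq/λ = 0.00102536/14.1 = 0.000072721
  W_B = Wq_B + 1/μ = 0.000072721 + 0.047393 = 0.04747

Since W_B = 0.04747 < W_A = 0.08264, Option B (multiple servers) has the shorter time in system.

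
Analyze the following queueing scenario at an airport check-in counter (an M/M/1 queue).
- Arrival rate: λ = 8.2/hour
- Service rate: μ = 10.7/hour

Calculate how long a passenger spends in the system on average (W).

First, compute utilization: ρ = λ/μ = 8.2/10.7 = 0.7664
For M/M/1: W = 1/(μ-λ)
W = 1/(10.7-8.2) = 1/2.50
W = 0.4000 hours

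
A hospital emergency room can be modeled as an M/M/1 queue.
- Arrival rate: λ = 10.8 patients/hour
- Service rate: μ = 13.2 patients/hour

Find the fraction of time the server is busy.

Server utilization: ρ = λ/μ
ρ = 10.8/13.2 = 0.8182
The server is busy 81.82% of the time.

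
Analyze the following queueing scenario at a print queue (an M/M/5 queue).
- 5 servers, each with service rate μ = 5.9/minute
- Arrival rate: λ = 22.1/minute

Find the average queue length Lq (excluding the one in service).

Traffic intensity: ρ = λ/(cμ) = 22.1/(5×5.9) = 0.7492
Since ρ = 0.7492 < 1, system is stable.
Offered load a = λ/μ = cρ = 22.1/5.9 = 3.7458
P₀ = [ Σₙ₌₀^4 aⁿ/n! + a^5/(5!(1-ρ)) ]⁻¹
Σ = a^0/0! + a^1/1! + a^2/2! + a^3/3! + a^4/4! = 1.00000 + 3.74576 + 7.01537 + 8.75930 + 8.20257 = 28.7230
a^5/(5!(1-ρ)) = 737.3969/(120 × 0.250847) = 24.4969
P₀ = 1/(28.7230 + 24.4969) = 0.01879
Lq = P₀·a^5·ρ / (5!(1-ρ)²) = 0.018790 × 737.3969 × 0.74915 / (120 × 0.062924) = 1.3747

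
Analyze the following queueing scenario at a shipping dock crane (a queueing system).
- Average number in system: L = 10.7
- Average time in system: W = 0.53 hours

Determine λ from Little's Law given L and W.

Little's Law: L = λW, so λ = L/W
λ = 10.7/0.53 = 20.1887 containers/hour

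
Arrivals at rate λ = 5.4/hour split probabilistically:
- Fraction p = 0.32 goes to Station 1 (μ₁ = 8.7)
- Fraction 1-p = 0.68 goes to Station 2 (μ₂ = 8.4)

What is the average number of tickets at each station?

Effective rates: λ₁ = 5.4×0.32 = 1.728, λ₂ = 5.4×0.68 = 3.672
Station 1: ρ₁ = 1.728/8.7 = 0.1986, L₁ = ρ₁/(1-ρ₁) = 0.1986/(1-0.1986) = 0.2478
Station 2: ρ₂ = 3.672/8.4 = 0.43714, L₂ = ρ₂/(1-ρ₂) = 0.43714/(1-0.43714) = 0.7766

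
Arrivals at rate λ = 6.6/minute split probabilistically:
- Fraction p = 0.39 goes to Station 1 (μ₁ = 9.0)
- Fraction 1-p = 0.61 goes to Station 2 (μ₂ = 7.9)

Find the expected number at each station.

Effective rates: λ₁ = 6.6×0.39 = 2.574, λ₂ = 6.6×0.61 = 4.026
Station 1: ρ₁ = 2.574/9.0 = 0.2860, L₁ = ρ₁/(1-ρ₁) = 0.2860/(1-0.2860) = 0.4006
Station 2: ρ₂ = 4.026/7.9 = 0.5096, L₂ = ρ₂/(1-ρ₂) = 0.5096/(1-0.5096) = 1.0392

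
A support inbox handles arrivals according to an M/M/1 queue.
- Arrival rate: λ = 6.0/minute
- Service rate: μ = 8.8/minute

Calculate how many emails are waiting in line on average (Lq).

ρ = λ/μ = 6.0/8.8 = 0.6818
For M/M/1: Lq = λ²/(μ(μ-λ))
Lq = 36.00/(8.8 × 2.80)
Lq = 1.4610 emails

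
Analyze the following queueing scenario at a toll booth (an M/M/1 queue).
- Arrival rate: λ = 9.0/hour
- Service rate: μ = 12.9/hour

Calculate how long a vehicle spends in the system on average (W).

First, compute utilization: ρ = λ/μ = 9.0/12.9 = 0.6977
For M/M/1: W = 1/(μ-λ)
W = 1/(12.9-9.0) = 1/3.90
W = 0.2564 hours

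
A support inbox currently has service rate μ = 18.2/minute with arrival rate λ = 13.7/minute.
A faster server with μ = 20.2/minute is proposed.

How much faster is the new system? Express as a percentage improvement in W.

System 1: ρ₁ = 13.7/18.2 = 0.7527, W₁ = 1/(18.2-13.7) = 0.22222
System 2: ρ₂ = 13.7/20.2 = 0.6782, W₂ = 1/(20.2-13.7) = 0.15385
Improvement: (W₁-W₂)/W₁ = (0.22222-0.15385)/0.22222 = 30.77%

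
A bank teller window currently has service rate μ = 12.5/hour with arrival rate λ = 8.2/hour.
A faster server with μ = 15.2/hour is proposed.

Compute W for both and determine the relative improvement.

System 1: ρ₁ = 8.2/12.5 = 0.6560, W₁ = 1/(12.5-8.2) = 0.23256
System 2: ρ₂ = 8.2/15.2 = 0.5395, W₂ = 1/(15.2-8.2) = 0.14286
Improvement: (W₁-W₂)/W₁ = (0.23256-0.14286)/0.23256 = 38.57%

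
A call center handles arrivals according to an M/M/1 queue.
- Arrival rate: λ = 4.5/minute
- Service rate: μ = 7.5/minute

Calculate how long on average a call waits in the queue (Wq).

First, compute utilization: ρ = λ/μ = 4.5/7.5 = 0.6000
For M/M/1: Wq = λ/(μ(μ-λ))
Wq = 4.5/(7.5 × (7.5-4.5))
Wq = 4.5/(7.5 × 3.00)
Wq = 0.2000 minutes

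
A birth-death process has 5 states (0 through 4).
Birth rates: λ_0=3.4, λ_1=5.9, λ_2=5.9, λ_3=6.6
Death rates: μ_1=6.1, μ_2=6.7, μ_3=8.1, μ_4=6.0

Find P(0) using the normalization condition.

Ratios P(n)/P(0) = (λ₀···λₙ₋₁)/(μ₁···μₙ):
P(1)/P(0) = (3.4)/(6.1) = 0.5574
P(2)/P(0) = (3.4×5.9)/(6.1×6.7) = 0.4908
P(3)/P(0) = (3.4×5.9×5.9)/(6.1×6.7×8.1) = 0.3575
P(4)/P(0) = (3.4×5.9×5.9×6.6)/(6.1×6.7×8.1×6.0) = 0.3933

Normalization: ∑ P(n) = 1
P(0) × (1.0000 + 0.5574 + 0.4908 + 0.3575 + 0.3933) = 1
P(0) × 2.7990 = 1
P(0) = 1/2.7990 = 0.3573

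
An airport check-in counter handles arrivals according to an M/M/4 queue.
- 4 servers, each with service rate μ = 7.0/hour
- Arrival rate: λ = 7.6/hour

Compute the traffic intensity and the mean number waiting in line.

Traffic intensity: ρ = λ/(cμ) = 7.6/(4×7.0) = 0.2714
Since ρ = 0.2714 < 1, system is stable.
Offered load a = λ/μ = cρ = 7.6/7.0 = 1.0857
P₀ = [ Σₙ₌₀^3 aⁿ/n! + a^4/(4!(1-ρ)) ]⁻¹
Σ = a^0/0! + a^1/1! + a^2/2! + a^3/3! = 1.0000 + 1.0857 + 0.5894 + 0.2133 = 2.8884
a^4/(4!(1-ρ)) = 1.3895/(24 × 0.72857) = 0.07947
P₀ = 1/(2.8884 + 0.07947) = 0.3369
Lq = P₀·a^4·ρ / (4!(1-ρ)²) = 0.33694 × 1.3895 × 0.27143 / (24 × 0.53082) = 0.009975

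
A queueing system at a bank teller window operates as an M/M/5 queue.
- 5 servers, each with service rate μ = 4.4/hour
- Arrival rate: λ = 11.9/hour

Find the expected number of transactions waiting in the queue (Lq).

Traffic intensity: ρ = λ/(cμ) = 11.9/(5×4.4) = 0.5409
Since ρ = 0.5409 < 1, system is stable.
Offered load a = λ/μ = cρ = 11.9/4.4 = 2.7045
P₀ = [ Σₙ₌₀^4 aⁿ/n! + a^5/(5!(1-ρ)) ]⁻¹
Σ = a^0/0! + a^1/1! + a^2/2! + a^3/3! + a^4/4! = 1.0000 + 2.7045 + 3.6573 + 3.2971 + 2.2293 = 12.8882
a^5/(5!(1-ρ)) = 144.7010/(120 × 0.45909) = 2.6266
P₀ = 1/(12.8882 + 2.6266) = 0.06445
Lq = P₀·a^5·ρ / (5!(1-ρ)²) = 0.064455 × 144.7010 × 0.54091 / (120 × 0.21076) = 0.1995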